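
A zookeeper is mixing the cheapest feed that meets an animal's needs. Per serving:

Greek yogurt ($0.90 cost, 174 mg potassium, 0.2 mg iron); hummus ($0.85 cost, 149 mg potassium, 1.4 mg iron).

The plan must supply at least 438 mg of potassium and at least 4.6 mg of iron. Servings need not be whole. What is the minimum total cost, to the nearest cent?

Minimising a linear cost over {potassium ≥ 438, iron ≥ 4.6, servings ≥ 0} — the optimum is at a vertex, using one or two foods.
Greek yogurt only: max(438/174, 4.6/0.2) = 23 servings → $20.70.
hummus only: max(438/149, 4.6/1.4) = 3.286 servings → $2.79.
Greek yogurt + hummus with both targets exact would need a negative amount; discard.
The minimum over all feasible corners is $2.79.

$2.79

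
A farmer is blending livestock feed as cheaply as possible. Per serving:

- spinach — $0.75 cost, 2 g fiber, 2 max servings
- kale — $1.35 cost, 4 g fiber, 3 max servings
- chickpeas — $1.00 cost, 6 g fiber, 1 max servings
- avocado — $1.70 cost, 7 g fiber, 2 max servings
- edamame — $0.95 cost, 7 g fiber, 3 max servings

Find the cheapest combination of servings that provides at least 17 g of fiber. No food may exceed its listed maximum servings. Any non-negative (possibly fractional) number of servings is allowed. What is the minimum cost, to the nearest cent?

$2.31

Cost per g of fiber: edamame $0.1357, chickpeas $0.1667, avocado $0.2429, kale $0.3375, spinach $0.3750.
Take 2.429 servings of edamame: +17.0 g fiber for $2.31 (total $2.31, still need 0.0 g).
Greedy by cheapest-per-g is optimal for a single linear constraint, so the minimum cost is $2.31.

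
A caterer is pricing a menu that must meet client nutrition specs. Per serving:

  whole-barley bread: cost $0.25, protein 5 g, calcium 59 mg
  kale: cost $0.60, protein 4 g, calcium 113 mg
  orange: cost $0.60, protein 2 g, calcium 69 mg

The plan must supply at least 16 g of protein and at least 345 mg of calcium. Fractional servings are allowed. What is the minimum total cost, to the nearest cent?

A basic optimal solution has at most two foods positive. Try each food alone and each pair with both targets met exactly.
whole-barley bread only: max(16/5, 345/59) = 5.847 servings → $1.46.
kale only: max(16/4, 345/113) = 4 servings → $2.40.
orange only: max(16/2, 345/69) = 8 servings → $4.80.
whole-barley bread + kale with both tight: 1.301 servings and 2.374 servings → $1.75.
whole-barley bread + orange with both tight: 1.824 servings and 3.441 servings → $2.52.
kale + orange: the both-tight solution has a negative serving — not a feasible corner.
The minimum over all feasible corners is $1.46.

$1.46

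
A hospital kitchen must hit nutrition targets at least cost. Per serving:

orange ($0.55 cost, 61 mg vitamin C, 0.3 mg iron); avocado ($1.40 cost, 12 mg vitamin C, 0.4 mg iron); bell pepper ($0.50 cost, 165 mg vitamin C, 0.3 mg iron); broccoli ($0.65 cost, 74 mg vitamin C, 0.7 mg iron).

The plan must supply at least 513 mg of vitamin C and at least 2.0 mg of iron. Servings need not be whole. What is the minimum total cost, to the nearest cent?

$2.36

Compare the cost at each extreme point of the feasible region.
orange only: max(513/61, 2.0/0.3) = 8.41 servings → $4.63.
avocado only: max(513/12, 2.0/0.4) = 42.75 servings → $59.85.
bell pepper only: max(513/165, 2.0/0.3) = 6.667 servings → $3.33.
broccoli only: max(513/74, 2.0/0.7) = 6.932 servings → $4.51.
orange + avocado: intersection lies outside the first quadrant.
orange + bell pepper with both tight: 5.644 servings and 1.022 servings → $3.62.
orange + broccoli with both targets exact would need a negative amount; discard.
avocado + bell pepper with both tight: 2.822 servings and 2.904 servings → $5.40.
avocado + broccoli: intersection lies outside the first quadrant.
bell pepper + broccoli with both tight: 2.263 servings and 1.887 servings → $2.36.
So the least-cost plan costs $2.36.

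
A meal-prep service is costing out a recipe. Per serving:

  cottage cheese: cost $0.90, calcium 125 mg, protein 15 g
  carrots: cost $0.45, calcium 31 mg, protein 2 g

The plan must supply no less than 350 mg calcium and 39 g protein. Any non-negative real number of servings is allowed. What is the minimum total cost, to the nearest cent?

$2.52

Check every corner: each single food scaled to meet both minima, and each pair solved so both constraints bind.
cottage cheese only: max(350/125, 39/15) = 2.8 servings → $2.52.
carrots only: max(350/31, 39/2) = 19.5 servings → $8.78.
cottage cheese + carrots with both tight: 2.367 servings and 1.744 servings → $2.92.
The minimum over all feasible corners is $2.52.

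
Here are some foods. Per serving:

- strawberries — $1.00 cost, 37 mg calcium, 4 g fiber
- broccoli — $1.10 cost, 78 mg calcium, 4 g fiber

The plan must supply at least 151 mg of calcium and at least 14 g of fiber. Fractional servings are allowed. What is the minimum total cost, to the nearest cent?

Check every corner: each single food scaled to meet both minima, and each pair solved so both constraints bind.
strawberries only: max(151/37, 14/4) = 4.081 servings → $4.08.
broccoli only: max(151/78, 14/4) = 3.5 servings → $3.85.
strawberries + broccoli with both tight: 2.976 servings and 0.5244 servings → $3.55.
So the least-cost plan costs $3.55.

$3.55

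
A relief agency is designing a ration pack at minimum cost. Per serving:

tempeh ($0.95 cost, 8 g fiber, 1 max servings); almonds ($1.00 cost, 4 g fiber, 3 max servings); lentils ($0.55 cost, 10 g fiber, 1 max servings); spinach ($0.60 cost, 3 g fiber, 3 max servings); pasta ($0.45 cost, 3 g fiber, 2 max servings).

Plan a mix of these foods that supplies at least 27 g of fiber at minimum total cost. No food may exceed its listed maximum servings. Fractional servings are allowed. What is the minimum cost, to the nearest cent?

Cost per g of fiber: lentils $0.0550, tempeh $0.1187, pasta $0.1500, spinach $0.2000, almonds $0.2500.
Take 1 serving of lentils: +10.0 g fiber for $0.55 (total $0.55, still need 17.0 g).
Take 1 serving of tempeh: +8.0 g fiber for $0.95 (total $1.50, still need 9.0 g).
Take 2 servings of pasta: +6.0 g fiber for $0.90 (total $2.40, still need 3.0 g).
Take 1 serving of spinach: +3.0 g fiber for $0.60 (total $3.00, still need 0.0 g).
Greedy by cheapest-per-g is optimal for a single linear constraint, so the minimum cost is $3.00.

$3.00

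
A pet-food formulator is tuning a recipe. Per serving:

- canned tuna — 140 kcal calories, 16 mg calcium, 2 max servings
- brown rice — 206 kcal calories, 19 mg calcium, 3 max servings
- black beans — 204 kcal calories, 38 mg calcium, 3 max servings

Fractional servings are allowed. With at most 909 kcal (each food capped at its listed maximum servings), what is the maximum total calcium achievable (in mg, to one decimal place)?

Calcium per kcal: black beans 0.1863, canned tuna 0.1143, brown rice 0.09223.
Take 3 servings of black beans: uses 612 kcal, +114.0 mg calcium (running total 114.0 mg).
Take 2 servings of canned tuna: uses 280 kcal, +32.0 mg calcium (running total 146.0 mg).
Take 0.08252 servings of brown rice: uses 17 kcal, +1.6 mg calcium (running total 147.6 mg).
Greedy by best ratio exhausts the calories allowance optimally: 147.6 mg.

147.6 mg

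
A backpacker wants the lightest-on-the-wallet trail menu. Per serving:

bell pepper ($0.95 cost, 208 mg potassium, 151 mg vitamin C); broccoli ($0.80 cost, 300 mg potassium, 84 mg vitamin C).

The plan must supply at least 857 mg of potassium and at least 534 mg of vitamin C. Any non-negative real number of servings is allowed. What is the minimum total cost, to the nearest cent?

$3.54

A basic optimal solution has at most two foods positive. Try each food alone and each pair with both targets met exactly.
bell pepper only: max(857/208, 534/151) = 4.12 servings → $3.91.
broccoli only: max(857/300, 534/84) = 6.357 servings → $5.09.
bell pepper + broccoli with both tight: 3.17 servings and 0.6589 servings → $3.54.
The minimum over all feasible corners is $3.54.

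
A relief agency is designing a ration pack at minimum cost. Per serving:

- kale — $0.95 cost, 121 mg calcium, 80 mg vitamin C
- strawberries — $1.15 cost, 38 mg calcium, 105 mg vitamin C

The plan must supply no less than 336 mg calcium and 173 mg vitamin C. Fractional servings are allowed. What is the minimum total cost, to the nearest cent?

For a min-cost LP with two ≥-constraints, a basic feasible solution has at most two positive variables.
kale only: max(336/121, 173/80) = 2.777 servings → $2.64.
strawberries only: max(336/38, 173/105) = 8.842 servings → $10.17.
kale + strawberries with both targets exact would need a negative amount; discard.
So the least-cost plan costs $2.64.

$2.64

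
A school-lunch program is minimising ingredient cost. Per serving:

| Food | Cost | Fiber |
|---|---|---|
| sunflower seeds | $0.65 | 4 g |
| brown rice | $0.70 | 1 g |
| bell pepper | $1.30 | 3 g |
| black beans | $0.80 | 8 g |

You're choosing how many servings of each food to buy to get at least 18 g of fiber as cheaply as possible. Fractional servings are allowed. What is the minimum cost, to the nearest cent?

$1.80

Cost per g of fiber: black beans $0.1000, sunflower seeds $0.1625, bell pepper $0.4333, brown rice $0.7000.
With no serving limits, use only black beans: 18 g / 8 g = 2.25 servings × $0.80 = $1.80.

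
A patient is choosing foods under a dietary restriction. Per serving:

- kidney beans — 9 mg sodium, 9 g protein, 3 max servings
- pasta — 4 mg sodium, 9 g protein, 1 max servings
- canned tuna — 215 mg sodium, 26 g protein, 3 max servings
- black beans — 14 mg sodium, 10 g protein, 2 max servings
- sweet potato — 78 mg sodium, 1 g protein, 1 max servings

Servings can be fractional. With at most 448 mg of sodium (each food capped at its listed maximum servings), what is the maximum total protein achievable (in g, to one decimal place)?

Protein per mg sodium: pasta 2.25, kidney beans 1, black beans 0.7143, canned tuna 0.1209, sweet potato 0.01282.
Take 1 serving of pasta: uses 4 mg sodium, +9.0 g protein (running total 9.0 g).
Take 3 servings of kidney beans: uses 27 mg sodium, +27.0 g protein (running total 36.0 g).
Take 2 servings of black beans: uses 28 mg sodium, +20.0 g protein (running total 56.0 g).
Take 1.809 servings of canned tuna: uses 389 mg sodium, +47.0 g protein (running total 103.0 g).
Filling greedily by protein-per-mg sodium is optimal for one linear limit, giving 103.0 g.

103.0 g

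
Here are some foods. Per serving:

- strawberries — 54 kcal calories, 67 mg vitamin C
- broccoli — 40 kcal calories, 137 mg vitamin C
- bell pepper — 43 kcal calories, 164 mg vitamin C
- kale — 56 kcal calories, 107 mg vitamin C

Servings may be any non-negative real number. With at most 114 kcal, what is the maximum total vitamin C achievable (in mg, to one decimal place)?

434.8 mg

Vitamin C per kcal: bell pepper 3.814, broccoli 3.425, kale 1.911, strawberries 1.241.
With no serving limits, spend the whole calories allowance on bell pepper: 114 kcal / 43 kcal × 164 mg = 434.8 mg.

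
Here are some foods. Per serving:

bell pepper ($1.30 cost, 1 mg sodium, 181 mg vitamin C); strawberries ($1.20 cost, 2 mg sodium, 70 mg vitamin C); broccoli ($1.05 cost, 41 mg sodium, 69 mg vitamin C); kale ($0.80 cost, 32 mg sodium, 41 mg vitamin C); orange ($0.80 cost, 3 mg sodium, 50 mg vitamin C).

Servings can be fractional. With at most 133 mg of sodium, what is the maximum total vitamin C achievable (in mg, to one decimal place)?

Vitamin C per mg sodium: bell pepper 181, strawberries 35, orange 16.67, broccoli 1.683, kale 1.281.
With no serving limits, spend the whole sodium allowance on bell pepper: 133 mg / 1 mg × 181 mg = 24073.0 mg.

24073.0 mg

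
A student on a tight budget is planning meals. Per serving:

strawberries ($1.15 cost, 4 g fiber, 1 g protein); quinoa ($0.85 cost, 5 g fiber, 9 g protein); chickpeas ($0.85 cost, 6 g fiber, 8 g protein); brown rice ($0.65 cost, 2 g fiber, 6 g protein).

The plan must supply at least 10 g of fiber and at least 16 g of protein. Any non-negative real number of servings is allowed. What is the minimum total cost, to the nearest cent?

At the optimum either one food covers both requirements or two foods hit both targets exactly; no other combination can be cheaper.
strawberries only: max(10/4, 16/1) = 16 servings → $18.40.
quinoa only: max(10/5, 16/9) = 2 servings → $1.70.
chickpeas only: max(10/6, 16/8) = 2 servings → $1.70.
brown rice only: max(10/2, 16/6) = 5 servings → $3.25.
strawberries + quinoa with both tight: 0.3226 servings and 1.742 servings → $1.85.
strawberries + chickpeas: the both-tight solution has a negative serving — not a feasible corner.
strawberries + brown rice with both tight: 1.273 servings and 2.455 servings → $3.06.
quinoa + chickpeas with both tight: 1.143 servings and 0.7143 servings → $1.58.
quinoa + brown rice: the both-tight solution has a negative serving — not a feasible corner.
chickpeas + brown rice with both tight: 1.4 servings and 0.8 servings → $1.71.
The minimum over all feasible corners is $1.58.

$1.58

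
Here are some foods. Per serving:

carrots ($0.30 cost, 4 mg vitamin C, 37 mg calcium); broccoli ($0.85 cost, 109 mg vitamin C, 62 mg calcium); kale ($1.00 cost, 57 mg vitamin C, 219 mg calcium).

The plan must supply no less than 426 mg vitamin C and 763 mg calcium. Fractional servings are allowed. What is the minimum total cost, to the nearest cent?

Minimising a linear cost over {vitamin C ≥ 426, calcium ≥ 763, servings ≥ 0} — the optimum is at a vertex, using one or two foods.
carrots only: max(426/4, 763/37) = 106.5 servings → $31.95.
broccoli only: max(426/109, 763/62) = 12.31 servings → $10.46.
kale only: max(426/57, 763/219) = 7.474 servings → $7.47.
carrots + broccoli with both tight: 14.99 servings and 3.358 servings → $7.35.
carrots + kale: the both-tight solution has a negative serving — not a feasible corner.
broccoli + kale with both tight: 2.449 servings and 2.791 servings → $4.87.
Cheapest feasible corner: $4.87.

$4.87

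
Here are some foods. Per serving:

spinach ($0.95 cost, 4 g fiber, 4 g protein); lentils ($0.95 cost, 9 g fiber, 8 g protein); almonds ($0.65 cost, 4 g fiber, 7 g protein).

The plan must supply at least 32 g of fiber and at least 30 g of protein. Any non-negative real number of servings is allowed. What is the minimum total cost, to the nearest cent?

$3.48

Two binding constraints pin down two serving amounts, so the optimal mix uses at most two foods. The candidates are each food alone (scaled to the tighter of fiber/protein) and each pair with both constraints tight.
spinach only: max(32/4, 30/4) = 8 servings → $7.60.
lentils only: max(32/9, 30/8) = 3.75 servings → $3.56.
almonds only: max(32/4, 30/7) = 8 servings → $5.20.
spinach + lentils with both tight: 3.5 servings and 2 servings → $5.22.
spinach + almonds: the both-tight solution has a negative serving — not a feasible corner.
lentils + almonds with both tight: 3.355 servings and 0.4516 servings → $3.48.
Cheapest feasible corner: $3.48.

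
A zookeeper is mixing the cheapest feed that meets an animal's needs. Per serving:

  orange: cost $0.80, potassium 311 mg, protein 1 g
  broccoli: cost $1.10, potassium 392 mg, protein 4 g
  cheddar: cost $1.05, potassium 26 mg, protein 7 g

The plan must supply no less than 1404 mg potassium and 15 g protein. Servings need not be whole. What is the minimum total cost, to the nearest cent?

$4.04

orange only: max(1404/311, 15/1) = 15 servings → $12.00.
broccoli only: max(1404/392, 15/4) = 3.75 servings → $4.12.
cheddar only: max(1404/26, 15/7) = 54 servings → $56.70.
orange + broccoli: intersection lies outside the first quadrant.
orange + cheddar with both tight: 4.388 servings and 1.516 servings → $5.10.
broccoli + cheddar with both tight: 3.575 servings and 0.1 servings → $4.04.
Cheapest feasible corner: $4.04.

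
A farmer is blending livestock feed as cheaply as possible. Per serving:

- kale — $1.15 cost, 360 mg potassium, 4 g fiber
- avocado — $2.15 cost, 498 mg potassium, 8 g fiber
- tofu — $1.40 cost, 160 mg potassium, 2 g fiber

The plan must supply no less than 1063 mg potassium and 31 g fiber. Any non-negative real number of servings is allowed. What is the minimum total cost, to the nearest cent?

$8.33

With two linear requirements the optimum uses one or two foods; enumerate the corners.
kale only: max(1063/360, 31/4) = 7.75 servings → $8.91.
avocado only: max(1063/498, 31/8) = 3.875 servings → $8.33.
tofu only: max(1063/160, 31/2) = 15.5 servings → $21.70.
kale + avocado with both targets exact would need a negative amount; discard.
kale + tofu with both targets exact would need a negative amount; discard.
avocado + tofu with both targets exact would need a negative amount; discard.
The minimum over all feasible corners is $8.33.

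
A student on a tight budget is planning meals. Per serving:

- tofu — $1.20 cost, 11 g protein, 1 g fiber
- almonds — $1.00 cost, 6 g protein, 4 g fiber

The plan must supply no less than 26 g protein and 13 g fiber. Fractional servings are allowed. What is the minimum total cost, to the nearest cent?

$3.90

This is a tiny linear program; its minimum lies at a vertex of the feasible set. List the vertices and price them.
tofu only: max(26/11, 13/1) = 13 servings → $15.60.
almonds only: max(26/6, 13/4) = 4.333 servings → $4.33.
tofu + almonds with both tight: 0.6842 servings and 3.079 servings → $3.90.
So the least-cost plan costs $3.90.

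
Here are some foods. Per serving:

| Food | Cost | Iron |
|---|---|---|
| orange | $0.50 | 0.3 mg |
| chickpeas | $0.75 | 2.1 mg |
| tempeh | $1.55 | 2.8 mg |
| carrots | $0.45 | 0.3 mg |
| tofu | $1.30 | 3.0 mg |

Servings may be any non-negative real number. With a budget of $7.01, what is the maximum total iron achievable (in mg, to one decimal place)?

Iron per dollar: chickpeas 2.8, tofu 2.308, tempeh 1.806, carrots 0.6667, orange 0.6.
With no serving limits, spend the whole cost allowance on chickpeas: $7.01 / $0.75 × 2.1 mg = 19.6 mg.

19.6 mg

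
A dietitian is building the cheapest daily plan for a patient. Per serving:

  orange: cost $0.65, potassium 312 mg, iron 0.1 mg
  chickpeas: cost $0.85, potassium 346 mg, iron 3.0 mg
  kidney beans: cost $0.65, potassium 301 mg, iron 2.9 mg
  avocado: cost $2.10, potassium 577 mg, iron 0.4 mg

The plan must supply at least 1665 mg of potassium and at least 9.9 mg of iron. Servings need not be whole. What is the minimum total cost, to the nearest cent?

orange only: max(1665/312, 9.9/0.1) = 99 servings → $64.35.
chickpeas only: max(1665/346, 9.9/3.0) = 4.812 servings → $4.09.
kidney beans only: max(1665/301, 9.9/2.9) = 5.532 servings → $3.60.
avocado only: max(1665/577, 9.9/0.4) = 24.75 servings → $51.98.
orange + chickpeas with both tight: 1.741 servings and 3.242 servings → $3.89.
orange + kidney beans with both tight: 2.113 servings and 3.341 servings → $3.55.
orange + avocado: the both-tight solution has a negative serving — not a feasible corner.
chickpeas + kidney beans: the both-tight solution has a negative serving — not a feasible corner.
chickpeas + avocado with both tight: 3.169 servings and 0.9856 servings → $4.76.
kidney beans + avocado with both tight: 3.25 servings and 1.19 servings → $4.61.
So the least-cost plan costs $3.55.

$3.55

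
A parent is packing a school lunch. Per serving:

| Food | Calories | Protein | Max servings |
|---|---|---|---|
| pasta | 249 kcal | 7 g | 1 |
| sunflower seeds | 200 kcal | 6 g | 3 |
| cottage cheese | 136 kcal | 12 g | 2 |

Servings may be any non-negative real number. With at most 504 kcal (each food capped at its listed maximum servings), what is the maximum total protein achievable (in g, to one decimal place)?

Protein per kcal: cottage cheese 0.08824, sunflower seeds 0.03, pasta 0.02811.
Take 2 servings of cottage cheese: uses 272 kcal, +24.0 g protein (running total 24.0 g).
Take 1.16 servings of sunflower seeds: uses 232 kcal, +7.0 g protein (running total 31.0 g).
Filling greedily by protein-per-kcal is optimal for one linear limit, giving 31.0 g.

31.0 g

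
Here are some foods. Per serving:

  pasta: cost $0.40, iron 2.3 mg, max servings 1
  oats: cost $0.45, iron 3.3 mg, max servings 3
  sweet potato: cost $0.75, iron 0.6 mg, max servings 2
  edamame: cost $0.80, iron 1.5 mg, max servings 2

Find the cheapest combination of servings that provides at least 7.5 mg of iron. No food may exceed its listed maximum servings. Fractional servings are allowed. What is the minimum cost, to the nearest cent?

$1.02

Cost per mg of iron: oats $0.1364, pasta $0.1739, edamame $0.5333, sweet potato $1.2500.
Take 2.273 servings of oats: +7.5 mg iron for $1.02 (total $1.02, still need 0.0 mg).
Greedy by cheapest-per-mg is optimal for a single linear constraint, so the minimum cost is $1.02.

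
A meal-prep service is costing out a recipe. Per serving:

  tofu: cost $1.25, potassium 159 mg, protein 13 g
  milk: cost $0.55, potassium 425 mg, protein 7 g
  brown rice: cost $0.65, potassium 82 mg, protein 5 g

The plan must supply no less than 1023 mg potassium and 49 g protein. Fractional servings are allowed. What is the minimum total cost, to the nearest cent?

tofu only: max(1023/159, 49/13) = 6.434 servings → $8.04.
milk only: max(1023/425, 49/7) = 7 servings → $3.85.
brown rice only: max(1023/82, 49/5) = 12.48 servings → $8.11.
tofu + milk with both tight: 3.097 servings and 1.248 servings → $4.56.
tofu + brown rice with both targets exact would need a negative amount; discard.
milk + brown rice with both tight: 0.7073 servings and 8.81 servings → $6.12.
The minimum over all feasible corners is $3.85.

$3.85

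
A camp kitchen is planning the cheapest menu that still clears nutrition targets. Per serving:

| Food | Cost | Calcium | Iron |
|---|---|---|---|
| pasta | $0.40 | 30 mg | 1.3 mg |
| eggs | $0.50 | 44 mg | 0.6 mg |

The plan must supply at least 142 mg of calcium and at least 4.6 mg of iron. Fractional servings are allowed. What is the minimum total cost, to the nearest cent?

$1.79

Compare the cost at each extreme point of the feasible region.
pasta only: max(142/30, 4.6/1.3) = 4.733 servings → $1.89.
eggs only: max(142/44, 4.6/0.6) = 7.667 servings → $3.83.
pasta + eggs with both tight: 2.99 servings and 1.189 servings → $1.79.
The minimum over all feasible corners is $1.79.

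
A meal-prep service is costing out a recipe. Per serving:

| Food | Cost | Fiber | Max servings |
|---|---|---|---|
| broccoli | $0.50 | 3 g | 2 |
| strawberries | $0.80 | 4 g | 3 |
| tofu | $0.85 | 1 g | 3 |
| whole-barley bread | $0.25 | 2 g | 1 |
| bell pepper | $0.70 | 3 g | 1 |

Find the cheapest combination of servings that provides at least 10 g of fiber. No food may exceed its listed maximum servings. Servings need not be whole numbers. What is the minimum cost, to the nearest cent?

Cost per g of fiber: whole-barley bread $0.1250, broccoli $0.1667, strawberries $0.2000, bell pepper $0.2333, tofu $0.8500.
Take 1 serving of whole-barley bread: +2.0 g fiber for $0.25 (total $0.25, still need 8.0 g).
Take 2 servings of broccoli: +6.0 g fiber for $1.00 (total $1.25, still need 2.0 g).
Take 0.5 servings of strawberries: +2.0 g fiber for $0.40 (total $1.65, still need 0.0 g).
Greedy by cheapest-per-g is optimal for a single linear constraint, so the minimum cost is $1.65.

$1.65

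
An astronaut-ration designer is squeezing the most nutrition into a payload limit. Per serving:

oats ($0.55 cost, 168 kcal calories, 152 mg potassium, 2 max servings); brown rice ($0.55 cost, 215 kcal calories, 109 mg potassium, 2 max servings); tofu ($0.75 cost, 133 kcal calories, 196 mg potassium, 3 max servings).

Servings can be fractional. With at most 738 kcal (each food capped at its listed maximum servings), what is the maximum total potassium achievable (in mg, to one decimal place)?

893.5 mg

Potassium per kcal: tofu 1.474, oats 0.9048, brown rice 0.507.
Take 3 servings of tofu: uses 399 kcal, +588.0 mg potassium (running total 588.0 mg).
Take 2 servings of oats: uses 336 kcal, +304.0 mg potassium (running total 892.0 mg).
Take 0.01395 servings of brown rice: uses 3 kcal, +1.5 mg potassium (running total 893.5 mg).
Greedy by best ratio exhausts the calories allowance optimally: 893.5 mg.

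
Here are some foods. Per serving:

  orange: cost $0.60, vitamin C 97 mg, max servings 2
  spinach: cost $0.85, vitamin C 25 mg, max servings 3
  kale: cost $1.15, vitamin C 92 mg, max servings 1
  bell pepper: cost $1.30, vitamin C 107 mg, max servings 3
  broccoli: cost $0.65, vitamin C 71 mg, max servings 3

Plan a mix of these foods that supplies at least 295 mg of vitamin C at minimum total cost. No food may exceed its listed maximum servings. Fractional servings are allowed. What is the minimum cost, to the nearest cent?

Cost per mg of vitamin C: orange $0.0062, broccoli $0.0092, bell pepper $0.0121, kale $0.0125, spinach $0.0340.
Take 2 servings of orange: +194.0 mg vitamin C for $1.20 (total $1.20, still need 101.0 mg).
Take 1.423 servings of broccoli: +101.0 mg vitamin C for $0.92 (total $2.12, still need 0.0 mg).
Filling from the cheapest source first is optimal under one linear minimum: $2.12.

$2.12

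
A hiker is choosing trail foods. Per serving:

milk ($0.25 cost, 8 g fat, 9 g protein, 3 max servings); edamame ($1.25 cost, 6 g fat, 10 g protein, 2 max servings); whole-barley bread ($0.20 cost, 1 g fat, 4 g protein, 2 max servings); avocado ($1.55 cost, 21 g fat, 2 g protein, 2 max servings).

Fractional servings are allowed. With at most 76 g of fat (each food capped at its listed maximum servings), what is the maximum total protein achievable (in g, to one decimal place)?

58.6 g

Protein per g fat: whole-barley bread 4, edamame 1.667, milk 1.125, avocado 0.09524.
Take 2 servings of whole-barley bread: uses 2 g fat, +8.0 g protein (running total 8.0 g).
Take 2 servings of edamame: uses 12 g fat, +20.0 g protein (running total 28.0 g).
Take 3 servings of milk: uses 24 g fat, +27.0 g protein (running total 55.0 g).
Take 1.81 servings of avocado: uses 38 g fat, +3.6 g protein (running total 58.6 g).
Greedy by best ratio exhausts the fat allowance optimally: 58.6 g.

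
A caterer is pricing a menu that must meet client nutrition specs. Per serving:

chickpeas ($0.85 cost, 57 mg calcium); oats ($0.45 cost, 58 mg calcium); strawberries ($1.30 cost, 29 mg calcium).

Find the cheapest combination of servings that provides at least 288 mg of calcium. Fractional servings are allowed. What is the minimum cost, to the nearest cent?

Cost per mg of calcium: oats $0.0078, chickpeas $0.0149, strawberries $0.0448.
With no serving limits, use only oats: 288 mg / 58 mg = 4.966 servings × $0.45 = $2.23.

$2.23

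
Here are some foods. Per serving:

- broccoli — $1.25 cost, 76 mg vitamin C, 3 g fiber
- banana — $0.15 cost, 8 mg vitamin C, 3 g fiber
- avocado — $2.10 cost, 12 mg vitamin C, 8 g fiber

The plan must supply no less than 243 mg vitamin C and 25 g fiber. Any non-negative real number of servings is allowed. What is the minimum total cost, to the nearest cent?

$4.10

broccoli only: max(243/76, 25/3) = 8.333 servings → $10.42.
banana only: max(243/8, 25/3) = 30.38 servings → $4.56.
avocado only: max(243/12, 25/8) = 20.25 servings → $42.52.
broccoli + banana with both tight: 2.593 servings and 5.74 servings → $4.10.
broccoli + avocado with both tight: 2.874 servings and 2.047 servings → $7.89.
banana + avocado: the both-tight solution has a negative serving — not a feasible corner.
So the least-cost plan costs $4.10.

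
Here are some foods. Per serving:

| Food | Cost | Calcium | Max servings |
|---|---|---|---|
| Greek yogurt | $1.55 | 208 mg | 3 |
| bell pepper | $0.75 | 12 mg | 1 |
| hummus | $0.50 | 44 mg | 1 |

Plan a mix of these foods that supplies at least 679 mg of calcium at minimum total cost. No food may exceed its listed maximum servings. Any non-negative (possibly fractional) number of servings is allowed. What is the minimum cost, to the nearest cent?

Cost per mg of calcium: Greek yogurt $0.0075, hummus $0.0114, bell pepper $0.0625.
Take 3 servings of Greek yogurt: +624.0 mg calcium for $4.65 (total $4.65, still need 55.0 mg).
Take 1 serving of hummus: +44.0 mg calcium for $0.50 (total $5.15, still need 11.0 mg).
Take 0.9167 servings of bell pepper: +11.0 mg calcium for $0.69 (total $5.84, still need 0.0 mg).
Filling from the cheapest source first is optimal under one linear minimum: $5.84.

$5.84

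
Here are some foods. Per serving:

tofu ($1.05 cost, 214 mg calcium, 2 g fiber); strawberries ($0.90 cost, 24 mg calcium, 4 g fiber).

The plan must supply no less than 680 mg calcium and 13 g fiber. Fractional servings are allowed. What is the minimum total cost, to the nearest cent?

$4.71

The cheapest plan sits at a corner of the feasible region — with two constraints it uses at most two foods.
tofu only: max(680/214, 13/2) = 6.5 servings → $6.83.
strawberries only: max(680/24, 13/4) = 28.33 servings → $25.50.
tofu + strawberries with both tight: 2.98 servings and 1.76 servings → $4.71.
Cheapest feasible corner: $4.71.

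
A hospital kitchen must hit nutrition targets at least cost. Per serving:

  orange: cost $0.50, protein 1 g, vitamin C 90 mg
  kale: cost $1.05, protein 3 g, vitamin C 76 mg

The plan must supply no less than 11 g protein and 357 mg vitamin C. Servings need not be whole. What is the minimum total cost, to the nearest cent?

$4.03

orange only: max(11/1, 357/90) = 11 servings → $5.50.
kale only: max(11/3, 357/76) = 4.697 servings → $4.93.
orange + kale with both tight: 1.211 servings and 3.263 servings → $4.03.
So the least-cost plan costs $4.03.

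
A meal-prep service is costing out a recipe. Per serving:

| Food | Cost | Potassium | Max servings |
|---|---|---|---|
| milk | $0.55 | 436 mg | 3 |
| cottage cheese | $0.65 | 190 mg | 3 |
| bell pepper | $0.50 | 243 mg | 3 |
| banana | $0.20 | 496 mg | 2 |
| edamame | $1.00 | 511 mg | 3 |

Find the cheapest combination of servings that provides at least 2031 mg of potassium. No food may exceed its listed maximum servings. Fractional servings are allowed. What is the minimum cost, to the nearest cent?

Cost per mg of potassium: banana $0.0004, milk $0.0013, edamame $0.0020, bell pepper $0.0021, cottage cheese $0.0034.
Take 2 servings of banana: +992.0 mg potassium for $0.40 (total $0.40, still need 1039.0 mg).
Take 2.383 servings of milk: +1039.0 mg potassium for $1.31 (total $1.71, still need 0.0 mg).
Filling from the cheapest source first is optimal under one linear minimum: $1.71.

$1.71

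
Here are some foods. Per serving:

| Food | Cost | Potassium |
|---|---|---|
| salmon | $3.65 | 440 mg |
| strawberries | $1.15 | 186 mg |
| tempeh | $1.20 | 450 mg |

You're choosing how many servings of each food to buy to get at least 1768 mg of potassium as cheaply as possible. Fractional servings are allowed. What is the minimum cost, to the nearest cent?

$4.71

Cost per mg of potassium: tempeh $0.0027, strawberries $0.0062, salmon $0.0083.
With no serving limits, use only tempeh: 1768 mg / 450 mg = 3.929 servings × $1.20 = $4.71.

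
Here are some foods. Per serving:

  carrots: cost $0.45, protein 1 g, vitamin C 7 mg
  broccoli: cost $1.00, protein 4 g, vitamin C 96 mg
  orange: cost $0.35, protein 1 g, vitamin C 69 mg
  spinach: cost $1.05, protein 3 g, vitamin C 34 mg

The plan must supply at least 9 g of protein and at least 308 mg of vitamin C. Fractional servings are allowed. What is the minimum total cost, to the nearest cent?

$2.45

Compare the cost at each extreme point of the feasible region.
carrots only: max(9/1, 308/7) = 44 servings → $19.80.
broccoli only: max(9/4, 308/96) = 3.208 servings → $3.21.
orange only: max(9/1, 308/69) = 9 servings → $3.15.
spinach only: max(9/3, 308/34) = 9.059 servings → $9.51.
carrots + broccoli: the both-tight solution has a negative serving — not a feasible corner.
carrots + orange with both tight: 5.048 servings and 3.952 servings → $3.65.
carrots + spinach: intersection lies outside the first quadrant.
broccoli + orange with both tight: 1.739 servings and 2.044 servings → $2.45.
broccoli + spinach with both targets exact would need a negative amount; discard.
orange + spinach with both tight: 3.572 servings and 1.809 servings → $3.15.
Cheapest feasible corner: $2.45.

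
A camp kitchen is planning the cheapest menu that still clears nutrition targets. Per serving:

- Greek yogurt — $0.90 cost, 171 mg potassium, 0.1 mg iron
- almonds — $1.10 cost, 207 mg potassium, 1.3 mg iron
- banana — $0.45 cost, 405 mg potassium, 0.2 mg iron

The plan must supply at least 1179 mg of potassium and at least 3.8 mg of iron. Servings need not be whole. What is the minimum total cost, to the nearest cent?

With two linear requirements the optimum uses one or two foods; enumerate the corners.
Greek yogurt only: max(1179/171, 3.8/0.1) = 38 servings → $34.20.
almonds only: max(1179/207, 3.8/1.3) = 5.696 servings → $6.27.
banana only: max(1179/405, 3.8/0.2) = 19 servings → $8.55.
Greek yogurt + almonds with both tight: 3.701 servings and 2.638 servings → $6.23.
Greek yogurt + banana: the both-tight solution has a negative serving — not a feasible corner.
almonds + banana with both tight: 2.686 servings and 1.538 servings → $3.65.
The minimum over all feasible corners is $3.65.

$3.65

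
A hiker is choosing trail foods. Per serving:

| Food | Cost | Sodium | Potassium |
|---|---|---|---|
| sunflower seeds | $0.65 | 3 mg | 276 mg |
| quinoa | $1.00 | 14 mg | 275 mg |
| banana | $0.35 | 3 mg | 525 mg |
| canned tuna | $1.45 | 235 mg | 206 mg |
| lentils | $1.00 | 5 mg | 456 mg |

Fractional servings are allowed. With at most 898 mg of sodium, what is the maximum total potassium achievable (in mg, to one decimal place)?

Potassium per mg sodium: banana 175, sunflower seeds 92, lentils 91.2, quinoa 19.64, canned tuna 0.8766.
With no serving limits, spend the whole sodium allowance on banana: 898 mg / 3 mg × 525 mg = 157150.0 mg.

157150.0 mg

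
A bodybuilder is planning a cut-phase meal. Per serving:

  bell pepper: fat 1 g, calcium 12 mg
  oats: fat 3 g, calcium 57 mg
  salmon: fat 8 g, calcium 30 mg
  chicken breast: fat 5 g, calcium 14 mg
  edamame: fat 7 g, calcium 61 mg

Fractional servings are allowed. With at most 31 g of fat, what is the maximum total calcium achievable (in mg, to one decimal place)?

Calcium per g fat: oats 19, bell pepper 12, edamame 8.714, salmon 3.75, chicken breast 2.8.
With no serving limits, spend the whole fat allowance on oats: 31 g / 3 g × 57 mg = 589.0 mg.

589.0 mg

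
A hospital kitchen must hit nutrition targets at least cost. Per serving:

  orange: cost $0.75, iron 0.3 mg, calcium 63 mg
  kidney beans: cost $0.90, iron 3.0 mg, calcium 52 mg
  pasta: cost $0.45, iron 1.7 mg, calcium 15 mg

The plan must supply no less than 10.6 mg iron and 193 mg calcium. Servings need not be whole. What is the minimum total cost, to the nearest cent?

$3.29

orange only: max(10.6/0.3, 193/63) = 35.33 servings → $26.50.
kidney beans only: max(10.6/3.0, 193/52) = 3.712 servings → $3.34.
pasta only: max(10.6/1.7, 193/15) = 12.87 servings → $5.79.
orange + kidney beans with both tight: 0.1603 servings and 3.517 servings → $3.29.
orange + pasta with both tight: 1.648 servings and 5.944 servings → $3.91.
kidney beans + pasta with both targets exact would need a negative amount; discard.
The minimum over all feasible corners is $3.29.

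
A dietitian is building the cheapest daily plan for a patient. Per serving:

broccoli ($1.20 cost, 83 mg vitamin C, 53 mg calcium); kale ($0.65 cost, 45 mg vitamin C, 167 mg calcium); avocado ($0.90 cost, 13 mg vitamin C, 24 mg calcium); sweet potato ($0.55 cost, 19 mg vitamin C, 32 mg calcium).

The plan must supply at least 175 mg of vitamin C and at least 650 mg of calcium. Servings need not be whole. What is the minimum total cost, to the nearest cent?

With two linear requirements the optimum uses one or two foods; enumerate the corners.
broccoli only: max(175/83, 650/53) = 12.26 servings → $14.72.
kale only: max(175/45, 650/167) = 3.892 servings → $2.53.
avocado only: max(175/13, 650/24) = 27.08 servings → $24.38.
sweet potato only: max(175/19, 650/32) = 20.31 servings → $11.17.
broccoli + kale with both targets exact would need a negative amount; discard.
broccoli + avocado: intersection lies outside the first quadrant.
broccoli + sweet potato: intersection lies outside the first quadrant.
kale + avocado: intersection lies outside the first quadrant.
kale + sweet potato: the both-tight solution has a negative serving — not a feasible corner.
avocado + sweet potato: intersection lies outside the first quadrant.
So the least-cost plan costs $2.53.

$2.53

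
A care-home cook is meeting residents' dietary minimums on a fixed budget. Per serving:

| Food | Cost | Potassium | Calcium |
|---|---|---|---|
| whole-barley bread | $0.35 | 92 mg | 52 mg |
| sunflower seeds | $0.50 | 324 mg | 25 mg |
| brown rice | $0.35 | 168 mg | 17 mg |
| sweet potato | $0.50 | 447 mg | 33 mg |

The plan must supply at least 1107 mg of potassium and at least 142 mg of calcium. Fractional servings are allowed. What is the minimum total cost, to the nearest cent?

$1.57

Check every corner: each single food scaled to meet both minima, and each pair solved so both constraints bind.
whole-barley bread only: max(1107/92, 142/52) = 12.03 servings → $4.21.
sunflower seeds only: max(1107/324, 142/25) = 5.68 servings → $2.84.
brown rice only: max(1107/168, 142/17) = 8.353 servings → $2.92.
sweet potato only: max(1107/447, 142/33) = 4.303 servings → $2.15.
whole-barley bread + sunflower seeds with both tight: 1.26 servings and 3.059 servings → $1.97.
whole-barley bread + brown rice with both tight: 0.7023 servings and 6.205 servings → $2.42.
whole-barley bread + sweet potato with both tight: 1.333 servings and 2.202 servings → $1.57.
sunflower seeds + brown rice with both targets exact would need a negative amount; discard.
sunflower seeds + sweet potato: the both-tight solution has a negative serving — not a feasible corner.
brown rice + sweet potato: the both-tight solution has a negative serving — not a feasible corner.
So the least-cost plan costs $1.57.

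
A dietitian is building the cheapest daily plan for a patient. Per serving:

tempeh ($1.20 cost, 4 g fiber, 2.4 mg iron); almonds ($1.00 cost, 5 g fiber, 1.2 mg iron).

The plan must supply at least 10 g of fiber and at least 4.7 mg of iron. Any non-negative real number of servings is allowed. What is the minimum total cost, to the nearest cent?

$2.64

Two binding constraints pin down two serving amounts, so the optimal mix uses at most two foods. The candidates are each food alone (scaled to the tighter of fiber/iron) and each pair with both constraints tight.
tempeh only: max(10/4, 4.7/2.4) = 2.5 servings → $3.00.
almonds only: max(10/5, 4.7/1.2) = 3.917 servings → $3.92.
tempeh + almonds with both tight: 1.597 servings and 0.7222 servings → $2.64.
The minimum over all feasible corners is $2.64.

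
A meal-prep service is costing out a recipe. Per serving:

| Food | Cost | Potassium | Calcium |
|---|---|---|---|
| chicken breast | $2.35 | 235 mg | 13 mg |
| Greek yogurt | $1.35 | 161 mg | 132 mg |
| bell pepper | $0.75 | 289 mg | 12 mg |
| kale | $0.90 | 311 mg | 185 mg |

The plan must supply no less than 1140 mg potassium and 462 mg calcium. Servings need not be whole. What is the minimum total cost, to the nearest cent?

Compare the cost at each extreme point of the feasible region.
chicken breast only: max(1140/235, 462/13) = 35.54 servings → $83.52.
Greek yogurt only: max(1140/161, 462/132) = 7.081 servings → $9.56.
bell pepper only: max(1140/289, 462/12) = 38.5 servings → $28.88.
kale only: max(1140/311, 462/185) = 3.666 servings → $3.30.
chicken breast + Greek yogurt with both tight: 2.631 servings and 3.241 servings → $10.56.
chicken breast + bell pepper with both targets exact would need a negative amount; discard.
chicken breast + kale with both tight: 1.705 servings and 2.378 servings → $6.15.
Greek yogurt + bell pepper with both tight: 3.309 servings and 2.101 servings → $6.04.
Greek yogurt + kale: intersection lies outside the first quadrant.
bell pepper + kale with both tight: 1.352 servings and 2.41 servings → $3.18.
Cheapest feasible corner: $3.18.

$3.18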